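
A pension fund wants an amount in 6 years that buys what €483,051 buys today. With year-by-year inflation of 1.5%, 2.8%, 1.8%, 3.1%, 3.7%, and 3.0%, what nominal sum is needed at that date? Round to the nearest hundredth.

€565,033.98

Cumulative price-level factor: 1.015 × 1.028 × 1.018 × 1.031 × 1.037 × 1.030 ≈ 1.1697190996.
The nominal amount required is €483,051 scaled up by that factor.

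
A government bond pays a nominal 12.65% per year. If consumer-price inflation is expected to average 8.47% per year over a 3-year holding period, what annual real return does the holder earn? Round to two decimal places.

3.85%

With constant rates the annual real return is the same each year: (1+12.65%)/(1+8.47%) − 1 = 0.03854.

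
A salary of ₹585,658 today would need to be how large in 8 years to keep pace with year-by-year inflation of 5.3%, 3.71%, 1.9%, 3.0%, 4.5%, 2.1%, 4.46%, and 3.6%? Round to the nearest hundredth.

Cumulative price-level factor: 1.053 × 1.0371 × 1.019 × 1.030 × 1.045 × 1.021 × 1.0446 × 1.036 ≈ 1.3234642779.
Multiplying ₹585,658 by the price-level factor gives the future nominal sum.

₹775,097.44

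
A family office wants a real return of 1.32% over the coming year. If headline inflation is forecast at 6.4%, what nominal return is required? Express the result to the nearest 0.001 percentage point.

7.804%

By the Fisher equation, 1 + r_nom = (1 + 1.32%)(1 + 6.4%) = 1.0132 × 1.064 = 1.0780448.
So r_nom = 7.80448%.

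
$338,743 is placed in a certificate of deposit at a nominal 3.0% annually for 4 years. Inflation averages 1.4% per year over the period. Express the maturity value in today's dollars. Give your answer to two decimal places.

$360,634.61

Nominal value at maturity: $338,743 × (1 + 3.0%)^4 ≈ $381,258.23.
Price-level factor over 4 years: (1 + 1.4%)^4 ≈ 1.0571870144.
The maturity value deflated by that factor is the answer in today's purchasing power.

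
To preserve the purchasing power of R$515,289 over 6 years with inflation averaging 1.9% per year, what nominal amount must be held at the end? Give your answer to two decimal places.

R$576,893.94

Cumulative price-level factor: (1+1.9%)^6 ≈ 1.1195541497.
Multiplying R$515,289 by the price-level factor gives the future nominal sum.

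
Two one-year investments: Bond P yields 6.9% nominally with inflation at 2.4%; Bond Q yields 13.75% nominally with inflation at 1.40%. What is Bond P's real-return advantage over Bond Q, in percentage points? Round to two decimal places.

-7.78

Bond P real return: 1.069/1.024 − 1 = 4.395%.
Bond Q real return: 1.1375/1.0140 − 1 = 12.179%.
Difference: 4.395 − 12.179 = -7.784 pp.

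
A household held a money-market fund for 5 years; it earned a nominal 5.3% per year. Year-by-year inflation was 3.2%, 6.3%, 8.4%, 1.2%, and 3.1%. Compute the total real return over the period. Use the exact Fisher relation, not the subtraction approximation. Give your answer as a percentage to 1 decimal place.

4.3%

Cumulative inflation factor: 1.032 × 1.063 × 1.084 × 1.012 × 1.031 ≈ 1.24074.
Nominal growth factor: 1.29462. Real growth factor = 1.29462 / 1.24074 ≈ 1.04342.
Total real return ≈ 4.3423%.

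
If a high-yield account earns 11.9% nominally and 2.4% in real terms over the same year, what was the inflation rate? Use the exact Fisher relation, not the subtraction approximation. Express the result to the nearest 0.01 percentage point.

From (1+r_nom) = (1+r_real)(1+π), we get 1+π = (1 + 11.9%)/(1 + 2.4%) = 1.119/1.024 ≈ 1.09277.
So π ≈ 9.2773%.

9.28%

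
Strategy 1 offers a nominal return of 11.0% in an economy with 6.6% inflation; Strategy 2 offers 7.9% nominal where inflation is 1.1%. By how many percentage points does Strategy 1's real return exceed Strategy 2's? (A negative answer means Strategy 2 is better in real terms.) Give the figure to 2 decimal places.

Strategy 1 real return: 1.110/1.066 − 1 = 4.128%.
Strategy 2 real return: 1.079/1.011 − 1 = 6.726%.
Difference: 4.128 − 6.726 = -2.598 pp.

-2.60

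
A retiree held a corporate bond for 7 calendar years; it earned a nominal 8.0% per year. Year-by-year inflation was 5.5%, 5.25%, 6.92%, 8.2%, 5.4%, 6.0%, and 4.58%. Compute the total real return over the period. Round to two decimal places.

14.19%

Cumulative inflation factor: 1.055 × 1.0525 × 1.0692 × 1.082 × 1.054 × 1.060 × 1.0458 ≈ 1.50091.
Nominal growth factor: 1.71382. Real growth factor = 1.71382 / 1.50091 ≈ 1.14185.
Total real return ≈ 14.1854%.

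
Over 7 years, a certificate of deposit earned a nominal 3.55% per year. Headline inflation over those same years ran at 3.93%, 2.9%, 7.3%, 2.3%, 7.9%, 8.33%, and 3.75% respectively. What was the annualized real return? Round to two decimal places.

-1.55%

Cumulative inflation factor: 1.0393 × 1.029 × 1.073 × 1.023 × 1.079 × 1.0833 × 1.0375 ≈ 1.42361.
Nominal growth factor: 1.27659. Real growth factor = 1.27659 / 1.42361 ≈ 0.89673.
Annualized: 0.89673^(1/7) − 1 ≈ -0.01545.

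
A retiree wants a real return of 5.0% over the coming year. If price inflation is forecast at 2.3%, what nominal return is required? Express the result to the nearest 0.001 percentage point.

7.415%

By the Fisher equation, 1 + r_nom = (1 + 5.0%)(1 + 2.3%) = 1.050 × 1.023 = 1.07415.
So r_nom = 7.415%.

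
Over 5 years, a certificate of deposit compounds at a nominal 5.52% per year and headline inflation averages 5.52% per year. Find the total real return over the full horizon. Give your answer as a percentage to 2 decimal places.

The annual real rate is (1+5.52%)/(1+5.52%) − 1 = 0.0000%.
Compounded over 5 years: (1 + 0.000000)^5 − 1 ≈ 0.00000.

0.00%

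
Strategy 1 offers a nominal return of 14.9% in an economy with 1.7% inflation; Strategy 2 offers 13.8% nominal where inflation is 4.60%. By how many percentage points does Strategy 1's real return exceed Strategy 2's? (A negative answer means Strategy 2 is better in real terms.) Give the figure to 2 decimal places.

4.18

Strategy 1 real return: 1.149/1.017 − 1 = 12.979%.
Strategy 2 real return: 1.138/1.0460 − 1 = 8.795%.
Difference: 12.979 − 8.795 = 4.184 pp.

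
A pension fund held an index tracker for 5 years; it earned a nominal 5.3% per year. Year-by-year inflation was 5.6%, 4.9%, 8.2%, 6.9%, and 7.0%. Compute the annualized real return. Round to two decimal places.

Cumulative inflation factor: 1.056 × 1.049 × 1.082 × 1.069 × 1.070 ≈ 1.37097.
Nominal growth factor: 1.29462. Real growth factor = 1.29462 / 1.37097 ≈ 0.94431.
Annualized: 0.94431^(1/5) − 1 ≈ -0.01140.

-1.14%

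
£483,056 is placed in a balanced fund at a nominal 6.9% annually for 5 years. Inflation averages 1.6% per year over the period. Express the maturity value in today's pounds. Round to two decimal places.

£622,898.76

Nominal value at maturity: £483,056 × (1 + 6.9%)^5 ≈ £674,351.00.
Price-level factor over 5 years: (1 + 1.6%)^5 ≈ 1.0826012887.
Dividing the nominal maturity value by the price-level factor gives the value in today's money.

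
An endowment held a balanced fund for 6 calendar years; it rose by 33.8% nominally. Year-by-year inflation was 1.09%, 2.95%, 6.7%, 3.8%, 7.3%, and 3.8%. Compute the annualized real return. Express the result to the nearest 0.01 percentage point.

0.69%

Cumulative inflation factor: 1.0109 × 1.0295 × 1.067 × 1.038 × 1.073 × 1.038 ≈ 1.28379.
Nominal growth factor: 1.33800. Real growth factor = 1.33800 / 1.28379 ≈ 1.04223.
Annualized: 1.04223^(1/6) − 1 ≈ 0.00692.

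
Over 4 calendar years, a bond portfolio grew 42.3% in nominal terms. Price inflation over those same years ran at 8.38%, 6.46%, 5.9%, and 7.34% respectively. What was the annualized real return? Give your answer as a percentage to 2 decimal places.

Cumulative inflation factor: 1.0838 × 1.0646 × 1.059 × 1.0734 ≈ 1.31158.
Nominal growth factor: 1.42300. Real growth factor = 1.42300 / 1.31158 ≈ 1.08496.
Annualized: 1.08496^(1/4) − 1 ≈ 0.02059.

2.06%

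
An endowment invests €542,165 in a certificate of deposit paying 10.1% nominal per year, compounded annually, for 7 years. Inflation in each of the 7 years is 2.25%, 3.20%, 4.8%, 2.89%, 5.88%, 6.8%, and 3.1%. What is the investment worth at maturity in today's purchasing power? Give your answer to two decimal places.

Nominal value at maturity: €542,165 × (1 + 10.1%)^7 ≈ €1,063,267.92.
Price-level factor over 7 years: 1.0225 × 1.0320 × 1.048 × 1.0289 × 1.0588 × 1.068 × 1.031 ≈ 1.3265429457.
The maturity value deflated by that factor is the answer in today's purchasing power.

€801,532.98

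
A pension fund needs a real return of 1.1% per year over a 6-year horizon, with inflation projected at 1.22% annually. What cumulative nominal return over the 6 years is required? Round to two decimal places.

14.84%

Required annual nominal rate: (1+1.1%)(1+1.22%) − 1 = 2.33342%.
Cumulative over 6 years: (1 + 0.0233342)^6 − 1 ≈ 0.14843.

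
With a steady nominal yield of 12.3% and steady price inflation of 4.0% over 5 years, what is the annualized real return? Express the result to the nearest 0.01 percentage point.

With constant rates the annual real return is the same each year: (1+12.3%)/(1+4.0%) − 1 = 0.07981.

7.98%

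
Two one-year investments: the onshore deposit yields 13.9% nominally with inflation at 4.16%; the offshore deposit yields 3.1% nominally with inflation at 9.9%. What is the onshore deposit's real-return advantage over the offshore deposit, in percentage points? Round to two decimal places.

15.54

The onshore deposit real return: 1.139/1.0416 − 1 = 9.351%.
The offshore deposit real return: 1.031/1.099 − 1 = -6.187%.
Difference: 9.351 − (-6.187) = 15.538 pp.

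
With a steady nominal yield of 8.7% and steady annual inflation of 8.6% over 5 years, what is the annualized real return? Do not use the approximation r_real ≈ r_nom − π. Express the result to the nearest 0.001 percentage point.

0.092%

With constant rates the annual real return is the same each year: (1+8.7%)/(1+8.6%) − 1 = 0.00092.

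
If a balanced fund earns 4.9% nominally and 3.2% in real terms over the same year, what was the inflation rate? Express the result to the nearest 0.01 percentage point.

From (1+r_nom) = (1+r_real)(1+π), we get 1+π = (1 + 4.9%)/(1 + 3.2%) = 1.049/1.032 ≈ 1.01647.
So π ≈ 1.6473%.

1.65%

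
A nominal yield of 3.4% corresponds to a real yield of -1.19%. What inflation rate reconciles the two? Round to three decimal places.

From (1+r_nom) = (1+r_real)(1+π), we get 1+π = (1 + 3.4%)/(1 − 1.19%) = 1.034/0.9881 ≈ 1.04645.
So π ≈ 4.6453%.

4.645%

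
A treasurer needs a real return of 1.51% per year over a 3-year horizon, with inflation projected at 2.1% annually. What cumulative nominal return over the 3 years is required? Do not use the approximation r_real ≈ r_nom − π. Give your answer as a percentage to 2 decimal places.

11.33%

Required annual nominal rate: (1+1.51%)(1+2.1%) − 1 = 3.64171%.
Cumulative over 3 years: (1 + 0.0364171)^3 − 1 ≈ 0.11328.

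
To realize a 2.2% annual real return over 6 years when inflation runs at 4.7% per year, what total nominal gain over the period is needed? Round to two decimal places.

50.10%

Required annual nominal rate: (1+2.2%)(1+4.7%) − 1 = 7.0034%.
Cumulative over 6 years: (1 + 0.070034)^6 − 1 ≈ 0.50102.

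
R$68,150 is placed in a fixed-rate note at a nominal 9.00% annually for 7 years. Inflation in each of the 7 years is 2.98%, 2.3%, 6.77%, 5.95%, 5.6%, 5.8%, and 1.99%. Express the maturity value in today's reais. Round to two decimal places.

R$91,741.42

Nominal value at maturity: R$68,150 × (1 + 9.00%)^7 ≈ R$124,580.87.
Price-level factor over 7 years: 1.0298 × 1.023 × 1.0677 × 1.0595 × 1.056 × 1.058 × 1.0199 ≈ 1.3579566389.
Dividing the nominal maturity value by the price-level factor gives the value in today's money.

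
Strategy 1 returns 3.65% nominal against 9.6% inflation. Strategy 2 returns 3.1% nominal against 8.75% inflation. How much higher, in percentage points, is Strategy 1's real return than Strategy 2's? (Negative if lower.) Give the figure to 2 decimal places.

-0.23

Strategy 1 real return: 1.0365/1.096 − 1 = -5.429%.
Strategy 2 real return: 1.031/1.0875 − 1 = -5.195%.
Difference: -5.429 − (-5.195) = -0.234 pp.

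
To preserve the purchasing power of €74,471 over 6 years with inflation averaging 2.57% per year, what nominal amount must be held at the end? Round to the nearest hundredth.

€86,718.01

Cumulative price-level factor: (1+2.57%)^6 ≈ 1.1644534531.
The nominal amount required is €74,471 scaled up by that factor.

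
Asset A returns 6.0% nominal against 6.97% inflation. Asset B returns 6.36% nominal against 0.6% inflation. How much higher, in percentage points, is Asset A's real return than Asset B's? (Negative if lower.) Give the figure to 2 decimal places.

-6.63

Asset A real return: 1.060/1.0697 − 1 = -0.907%.
Asset B real return: 1.0636/1.006 − 1 = 5.726%.
Difference: -0.907 − 5.726 = -6.633 pp.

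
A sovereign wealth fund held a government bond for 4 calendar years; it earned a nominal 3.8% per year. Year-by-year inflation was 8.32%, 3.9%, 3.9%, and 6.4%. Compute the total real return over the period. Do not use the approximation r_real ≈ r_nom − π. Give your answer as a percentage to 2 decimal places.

Cumulative inflation factor: 1.0832 × 1.039 × 1.039 × 1.064 ≈ 1.24417.
Nominal growth factor: 1.16089. Real growth factor = 1.16089 / 1.24417 ≈ 0.93306.
Total real return ≈ -6.6943%.

-6.69%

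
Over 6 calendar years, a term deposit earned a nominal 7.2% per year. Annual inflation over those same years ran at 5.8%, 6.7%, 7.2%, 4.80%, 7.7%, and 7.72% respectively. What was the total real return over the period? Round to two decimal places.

3.15%

Cumulative inflation factor: 1.058 × 1.067 × 1.072 × 1.0480 × 1.077 × 1.0772 ≈ 1.47136.
Nominal growth factor: 1.51764. Real growth factor = 1.51764 / 1.47136 ≈ 1.03146.
Total real return ≈ 3.1456%.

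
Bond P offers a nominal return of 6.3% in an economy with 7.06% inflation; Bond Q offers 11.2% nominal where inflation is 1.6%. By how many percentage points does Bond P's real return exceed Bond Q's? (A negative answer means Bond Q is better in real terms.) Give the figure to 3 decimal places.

-10.159

Bond P real return: 1.063/1.0706 − 1 = -0.7099%.
Bond Q real return: 1.112/1.016 − 1 = 9.4488%.
Difference: -0.7099 − 9.4488 = -10.1587 pp.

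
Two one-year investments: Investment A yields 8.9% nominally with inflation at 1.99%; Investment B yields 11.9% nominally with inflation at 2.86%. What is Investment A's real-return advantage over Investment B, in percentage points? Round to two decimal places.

-2.01

Investment A real return: 1.089/1.0199 − 1 = 6.775%.
Investment B real return: 1.119/1.0286 − 1 = 8.789%.
Difference: 6.775 − 8.789 = -2.014 pp.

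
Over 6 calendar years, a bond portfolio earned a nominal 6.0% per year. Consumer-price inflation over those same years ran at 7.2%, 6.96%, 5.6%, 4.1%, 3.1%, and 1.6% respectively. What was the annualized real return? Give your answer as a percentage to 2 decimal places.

1.20%

Cumulative inflation factor: 1.072 × 1.0696 × 1.056 × 1.041 × 1.031 × 1.016 ≈ 1.32033.
Nominal growth factor: 1.41852. Real growth factor = 1.41852 / 1.32033 ≈ 1.07437.
Annualized: 1.07437^(1/6) − 1 ≈ 0.01203.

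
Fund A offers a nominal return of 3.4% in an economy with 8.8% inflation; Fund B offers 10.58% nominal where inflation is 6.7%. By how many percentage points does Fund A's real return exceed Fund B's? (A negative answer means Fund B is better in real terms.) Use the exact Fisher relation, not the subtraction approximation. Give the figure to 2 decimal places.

Fund A real return: 1.034/1.088 − 1 = -4.963%.
Fund B real return: 1.1058/1.067 − 1 = 3.636%.
Difference: -4.963 − 3.636 = -8.599 pp.

-8.60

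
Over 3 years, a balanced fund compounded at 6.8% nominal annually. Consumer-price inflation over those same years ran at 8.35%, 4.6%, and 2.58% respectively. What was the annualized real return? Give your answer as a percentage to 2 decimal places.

Cumulative inflation factor: 1.0835 × 1.046 × 1.0258 ≈ 1.16258.
Nominal growth factor: 1.21819. Real growth factor = 1.21819 / 1.16258 ≈ 1.04783.
Annualized: 1.04783^(1/3) − 1 ≈ 0.01570.

1.57%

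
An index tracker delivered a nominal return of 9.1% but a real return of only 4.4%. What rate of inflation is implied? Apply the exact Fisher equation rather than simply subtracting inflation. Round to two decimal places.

From (1+r_nom) = (1+r_real)(1+π), we get 1+π = (1 + 9.1%)/(1 + 4.4%) = 1.091/1.044 ≈ 1.04502.
So π ≈ 4.5019%.

4.50%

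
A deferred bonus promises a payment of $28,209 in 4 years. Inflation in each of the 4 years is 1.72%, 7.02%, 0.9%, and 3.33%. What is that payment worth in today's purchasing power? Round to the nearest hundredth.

Price-level factor over 4 years: 1.0172 × 1.0702 × 1.009 × 1.0333 ≈ 1.1349817904.
Purchasing power today: $28,209 divided by that factor.

$24,854.14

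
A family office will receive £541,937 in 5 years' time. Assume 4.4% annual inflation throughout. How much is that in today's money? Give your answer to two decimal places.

Price-level factor over 5 years: (1 + 4.4%)^5 ≈ 1.2402307454.
Purchasing power today: £541,937 divided by that factor.

£436,964.66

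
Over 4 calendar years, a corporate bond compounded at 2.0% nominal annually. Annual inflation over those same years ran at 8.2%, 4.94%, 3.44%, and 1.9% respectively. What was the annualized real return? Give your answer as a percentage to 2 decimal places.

Cumulative inflation factor: 1.082 × 1.0494 × 1.0344 × 1.019 ≈ 1.19683.
Nominal growth factor: 1.08243. Real growth factor = 1.08243 / 1.19683 ≈ 0.90442.
Annualized: 0.90442^(1/4) − 1 ≈ -0.02480.

-2.48%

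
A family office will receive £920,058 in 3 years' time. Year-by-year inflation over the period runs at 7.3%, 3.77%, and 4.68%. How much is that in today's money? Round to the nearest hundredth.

£789,368.79

Price-level factor over 3 years: 1.073 × 1.0377 × 1.0468 ≈ 1.1655616583.
Purchasing power today: £920,058 divided by that factor.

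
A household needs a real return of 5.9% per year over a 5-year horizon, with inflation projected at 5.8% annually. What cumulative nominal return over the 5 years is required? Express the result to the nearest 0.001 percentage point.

Required annual nominal rate: (1+5.9%)(1+5.8%) − 1 = 12.0422%.
Cumulative over 5 years: (1 + 0.120422)^5 − 1 ≈ 0.76566.

76.566%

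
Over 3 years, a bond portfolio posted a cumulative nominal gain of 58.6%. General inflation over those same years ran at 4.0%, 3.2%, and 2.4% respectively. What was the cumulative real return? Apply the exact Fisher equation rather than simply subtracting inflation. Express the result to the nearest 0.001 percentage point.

Cumulative inflation factor: 1.040 × 1.032 × 1.024 ≈ 1.09904.
Nominal growth factor: 1.58600. Real growth factor = 1.58600 / 1.09904 ≈ 1.44308.
Total real return ≈ 44.3079%.

44.308%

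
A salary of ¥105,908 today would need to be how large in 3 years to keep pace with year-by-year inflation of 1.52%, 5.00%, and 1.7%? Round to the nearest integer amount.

¥114,813

Cumulative price-level factor: 1.0152 × 1.0500 × 1.017 = 1.08408132.
The nominal amount required is ¥105,908 scaled up by that factor.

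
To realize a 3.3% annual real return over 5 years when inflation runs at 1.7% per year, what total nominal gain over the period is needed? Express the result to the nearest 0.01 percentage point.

Required annual nominal rate: (1+3.3%)(1+1.7%) − 1 = 5.0561%.
Cumulative over 5 years: (1 + 0.050561)^5 − 1 ≈ 0.27969.

27.97%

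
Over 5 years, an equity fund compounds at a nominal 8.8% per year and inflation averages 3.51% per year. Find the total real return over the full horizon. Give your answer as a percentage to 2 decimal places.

28.30%

The annual real rate is (1+8.8%)/(1+3.51%) − 1 = 5.1106%.
Compounded over 5 years: (1 + 0.051106)^5 − 1 ≈ 0.28302.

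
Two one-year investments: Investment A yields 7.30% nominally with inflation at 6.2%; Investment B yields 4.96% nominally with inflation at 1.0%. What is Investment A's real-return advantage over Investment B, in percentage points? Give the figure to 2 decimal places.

-2.89

Investment A real return: 1.0730/1.062 − 1 = 1.036%.
Investment B real return: 1.0496/1.010 − 1 = 3.921%.
Difference: 1.036 − 3.921 = -2.885 pp.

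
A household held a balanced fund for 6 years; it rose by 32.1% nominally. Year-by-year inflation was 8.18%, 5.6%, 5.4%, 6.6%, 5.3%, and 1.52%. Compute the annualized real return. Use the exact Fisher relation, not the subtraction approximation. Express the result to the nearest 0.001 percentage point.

-0.631%

Cumulative inflation factor: 1.0818 × 1.056 × 1.054 × 1.066 × 1.053 × 1.0152 ≈ 1.37211.
Nominal growth factor: 1.32100. Real growth factor = 1.32100 / 1.37211 ≈ 0.96275.
Annualized: 0.96275^(1/6) − 1 ≈ -0.00631.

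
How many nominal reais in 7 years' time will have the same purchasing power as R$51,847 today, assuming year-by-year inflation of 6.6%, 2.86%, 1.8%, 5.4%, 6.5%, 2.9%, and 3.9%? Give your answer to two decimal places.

Cumulative price-level factor: 1.066 × 1.0286 × 1.018 × 1.054 × 1.065 × 1.029 × 1.039 ≈ 1.3395923034.
The nominal amount required is R$51,847 scaled up by that factor.

R$69,453.84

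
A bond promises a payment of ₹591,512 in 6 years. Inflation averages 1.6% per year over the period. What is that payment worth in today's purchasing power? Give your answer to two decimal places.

Price-level factor over 6 years: (1 + 1.6%)^6 ≈ 1.0999229093.
Purchasing power today: ₹591,512 divided by that factor.

₹537,775.87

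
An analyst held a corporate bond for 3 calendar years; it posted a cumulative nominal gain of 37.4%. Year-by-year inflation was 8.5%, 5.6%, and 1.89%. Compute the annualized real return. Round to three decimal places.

5.581%

Cumulative inflation factor: 1.085 × 1.056 × 1.0189 ≈ 1.16741.
Nominal growth factor: 1.37400. Real growth factor = 1.37400 / 1.16741 ≈ 1.17696.
Annualized: 1.17696^(1/3) − 1 ≈ 0.05581.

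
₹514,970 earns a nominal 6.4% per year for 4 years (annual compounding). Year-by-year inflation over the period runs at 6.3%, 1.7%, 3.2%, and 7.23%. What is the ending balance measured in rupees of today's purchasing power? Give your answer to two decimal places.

Nominal value at maturity: ₹514,970 × (1 + 6.4%)^4 ≈ ₹660,006.85.
Price-level factor over 4 years: 1.063 × 1.017 × 1.032 × 1.0723 ≈ 1.1963278712.
Dividing the nominal maturity value by the price-level factor gives the value in today's money.

₹551,693.95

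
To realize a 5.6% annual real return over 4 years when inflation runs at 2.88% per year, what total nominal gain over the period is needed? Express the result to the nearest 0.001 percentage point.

39.309%

Required annual nominal rate: (1+5.6%)(1+2.88%) − 1 = 8.64128%.
Cumulative over 4 years: (1 + 0.0864128)^4 − 1 ≈ 0.39309.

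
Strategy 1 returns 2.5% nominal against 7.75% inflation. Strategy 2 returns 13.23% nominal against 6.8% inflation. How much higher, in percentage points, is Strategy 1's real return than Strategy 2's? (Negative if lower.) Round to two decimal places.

Strategy 1 real return: 1.025/1.0775 − 1 = -4.872%.
Strategy 2 real return: 1.1323/1.068 − 1 = 6.021%.
Difference: -4.872 − 6.021 = -10.893 pp.

-10.89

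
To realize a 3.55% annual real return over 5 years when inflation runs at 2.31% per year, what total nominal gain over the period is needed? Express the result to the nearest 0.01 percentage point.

Required annual nominal rate: (1+3.55%)(1+2.31%) − 1 = 5.942005%.
Cumulative over 5 years: (1 + 0.05942005)^5 − 1 ≈ 0.33457.

33.46%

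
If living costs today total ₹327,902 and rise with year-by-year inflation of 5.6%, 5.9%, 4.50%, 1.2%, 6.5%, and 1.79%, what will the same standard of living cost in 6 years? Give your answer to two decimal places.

Cumulative price-level factor: 1.056 × 1.059 × 1.0450 × 1.012 × 1.065 × 1.0179 ≈ 1.2820690123.
Multiplying ₹327,902 by the price-level factor gives the future nominal sum.

₹420,392.99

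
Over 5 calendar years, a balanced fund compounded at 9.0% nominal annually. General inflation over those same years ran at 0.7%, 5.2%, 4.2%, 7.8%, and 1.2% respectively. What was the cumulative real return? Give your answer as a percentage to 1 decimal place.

27.8%

Cumulative inflation factor: 1.007 × 1.052 × 1.042 × 1.078 × 1.012 ≈ 1.20424.
Nominal growth factor: 1.53862. Real growth factor = 1.53862 / 1.20424 ≈ 1.27767.
Total real return ≈ 27.7675%.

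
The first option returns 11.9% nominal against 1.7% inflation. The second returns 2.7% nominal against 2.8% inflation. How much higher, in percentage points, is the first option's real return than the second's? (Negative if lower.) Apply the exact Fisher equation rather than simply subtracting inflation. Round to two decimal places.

10.13

The first option real return: 1.119/1.017 − 1 = 10.029%.
The second real return: 1.027/1.028 − 1 = -0.097%.
Difference: 10.029 − (-0.097) = 10.126 pp.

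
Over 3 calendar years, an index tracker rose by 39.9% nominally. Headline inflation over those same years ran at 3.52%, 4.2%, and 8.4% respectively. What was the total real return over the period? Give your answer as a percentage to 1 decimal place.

Cumulative inflation factor: 1.0352 × 1.042 × 1.084 ≈ 1.16929.
Nominal growth factor: 1.39900. Real growth factor = 1.39900 / 1.16929 ≈ 1.19646.
Total real return ≈ 19.6455%.

19.6%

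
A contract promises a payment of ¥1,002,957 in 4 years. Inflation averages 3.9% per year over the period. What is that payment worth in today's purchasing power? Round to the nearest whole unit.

Price-level factor over 4 years: (1 + 3.9%)^4 ≈ 1.1653655894.
Purchasing power today: ¥1,002,957 divided by that factor.

¥860,637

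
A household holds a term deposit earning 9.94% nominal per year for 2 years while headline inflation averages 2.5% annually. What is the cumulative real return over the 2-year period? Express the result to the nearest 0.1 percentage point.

The annual real rate is (1+9.94%)/(1+2.5%) − 1 = 7.2585%.
Compounded over 2 years: (1 + 0.072585)^2 − 1 ≈ 0.15044.

15.0%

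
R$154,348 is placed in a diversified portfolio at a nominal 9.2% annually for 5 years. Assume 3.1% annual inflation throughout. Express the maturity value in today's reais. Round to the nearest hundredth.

Nominal value at maturity: R$154,348 × (1 + 9.2%)^5 ≈ R$239,670.29.
Price-level factor over 5 years: (1 + 3.1%)^5 ≈ 1.1649125562.
The maturity value deflated by that factor is the answer in today's purchasing power.

R$205,741.01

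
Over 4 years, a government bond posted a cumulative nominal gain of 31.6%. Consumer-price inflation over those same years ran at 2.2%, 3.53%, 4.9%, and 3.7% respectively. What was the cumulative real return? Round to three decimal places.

Cumulative inflation factor: 1.022 × 1.0353 × 1.049 × 1.037 ≈ 1.15099.
Nominal growth factor: 1.31600. Real growth factor = 1.31600 / 1.15099 ≈ 1.14336.
Total real return ≈ 14.3364%.

14.336%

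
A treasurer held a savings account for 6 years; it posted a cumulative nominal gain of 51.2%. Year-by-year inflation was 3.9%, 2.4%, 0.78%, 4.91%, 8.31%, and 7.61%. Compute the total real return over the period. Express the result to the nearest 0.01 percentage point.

Cumulative inflation factor: 1.039 × 1.024 × 1.0078 × 1.0491 × 1.0831 × 1.0761 ≈ 1.31108.
Nominal growth factor: 1.51200. Real growth factor = 1.51200 / 1.31108 ≈ 1.15325.
Total real return ≈ 15.3251%.

15.33%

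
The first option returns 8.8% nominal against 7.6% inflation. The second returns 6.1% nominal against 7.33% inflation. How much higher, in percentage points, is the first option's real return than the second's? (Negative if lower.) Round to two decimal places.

2.26

The first option real return: 1.088/1.076 − 1 = 1.115%.
The second real return: 1.061/1.0733 − 1 = -1.146%.
Difference: 1.115 − (-1.146) = 2.261 pp.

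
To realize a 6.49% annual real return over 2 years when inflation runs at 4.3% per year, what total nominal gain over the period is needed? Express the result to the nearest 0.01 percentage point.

Required annual nominal rate: (1+6.49%)(1+4.3%) − 1 = 11.06907%.
Cumulative over 2 years: (1 + 0.1106907)^2 − 1 ≈ 0.23363.

23.36%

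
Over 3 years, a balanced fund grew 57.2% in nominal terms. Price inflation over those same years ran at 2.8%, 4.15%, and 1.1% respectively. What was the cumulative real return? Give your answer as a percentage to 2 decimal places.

Cumulative inflation factor: 1.028 × 1.0415 × 1.011 ≈ 1.08244.
Nominal growth factor: 1.57200. Real growth factor = 1.57200 / 1.08244 ≈ 1.45228.
Total real return ≈ 45.2275%.

45.23%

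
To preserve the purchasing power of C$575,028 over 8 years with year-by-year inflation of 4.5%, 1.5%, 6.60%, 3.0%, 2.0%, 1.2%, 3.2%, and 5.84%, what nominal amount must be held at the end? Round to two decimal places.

C$755,050.44

Cumulative price-level factor: 1.045 × 1.015 × 1.0660 × 1.030 × 1.020 × 1.012 × 1.032 × 1.0584 ≈ 1.3130672662.
The nominal amount required is C$575,028 scaled up by that factor.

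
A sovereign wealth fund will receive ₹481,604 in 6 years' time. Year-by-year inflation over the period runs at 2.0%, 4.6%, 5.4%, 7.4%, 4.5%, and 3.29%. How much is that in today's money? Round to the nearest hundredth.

₹369,435.62

Price-level factor over 6 years: 1.020 × 1.046 × 1.054 × 1.074 × 1.045 × 1.0329 ≈ 1.3036209055.
Purchasing power today: ₹481,604 divided by that factor.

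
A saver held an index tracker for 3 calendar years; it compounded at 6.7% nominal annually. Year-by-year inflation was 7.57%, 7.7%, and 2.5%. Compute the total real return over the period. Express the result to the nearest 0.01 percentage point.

2.30%

Cumulative inflation factor: 1.0757 × 1.077 × 1.025 ≈ 1.18749.
Nominal growth factor: 1.21477. Real growth factor = 1.21477 / 1.18749 ≈ 1.02297.
Total real return ≈ 2.2969%.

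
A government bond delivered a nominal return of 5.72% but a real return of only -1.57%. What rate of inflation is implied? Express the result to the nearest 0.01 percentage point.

7.41%

From (1+r_nom) = (1+r_real)(1+π), we get 1+π = (1 + 5.72%)/(1 − 1.57%) = 1.0572/0.9843 ≈ 1.07406.
So π ≈ 7.4063%.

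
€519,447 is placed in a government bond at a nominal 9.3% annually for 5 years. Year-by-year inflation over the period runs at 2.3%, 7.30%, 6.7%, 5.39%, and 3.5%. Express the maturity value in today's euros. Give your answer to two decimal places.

Nominal value at maturity: €519,447 × (1 + 9.3%)^5 ≈ €810,292.93.
Price-level factor over 5 years: 1.023 × 1.0730 × 1.067 × 1.0539 × 1.035 ≈ 1.2775547746.
Dividing the nominal maturity value by the price-level factor gives the value in today's money.

€634,252.99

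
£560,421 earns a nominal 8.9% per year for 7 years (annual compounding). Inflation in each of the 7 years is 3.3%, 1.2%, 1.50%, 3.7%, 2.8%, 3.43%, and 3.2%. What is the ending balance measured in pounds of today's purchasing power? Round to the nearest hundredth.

£843,071.85

Nominal value at maturity: £560,421 × (1 + 8.9%)^7 ≈ £1,017,910.42.
Price-level factor over 7 years: 1.033 × 1.012 × 1.0150 × 1.037 × 1.028 × 1.0343 × 1.032 ≈ 1.2073827571.
The maturity value deflated by that factor is the answer in today's purchasing power.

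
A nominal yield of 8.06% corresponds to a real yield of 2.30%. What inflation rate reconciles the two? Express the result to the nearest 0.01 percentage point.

From (1+r_nom) = (1+r_real)(1+π), we get 1+π = (1 + 8.06%)/(1 + 2.30%) = 1.0806/1.0230 ≈ 1.05630.
So π ≈ 5.6305%.

5.63%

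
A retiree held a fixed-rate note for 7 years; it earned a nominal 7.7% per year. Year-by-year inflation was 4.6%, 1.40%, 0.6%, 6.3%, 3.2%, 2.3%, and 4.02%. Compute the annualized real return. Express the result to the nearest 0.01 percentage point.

Cumulative inflation factor: 1.046 × 1.0140 × 1.006 × 1.063 × 1.032 × 1.023 × 1.0402 ≈ 1.24558.
Nominal growth factor: 1.68078. Real growth factor = 1.68078 / 1.24558 ≈ 1.34939.
Annualized: 1.34939^(1/7) − 1 ≈ 0.04374.

4.37%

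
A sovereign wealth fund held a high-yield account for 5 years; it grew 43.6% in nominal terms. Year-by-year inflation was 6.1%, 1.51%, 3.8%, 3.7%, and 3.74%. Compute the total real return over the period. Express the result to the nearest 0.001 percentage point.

Cumulative inflation factor: 1.061 × 1.0151 × 1.038 × 1.037 × 1.0374 ≈ 1.20267.
Nominal growth factor: 1.43600. Real growth factor = 1.43600 / 1.20267 ≈ 1.19401.
Total real return ≈ 19.4010%.

19.401%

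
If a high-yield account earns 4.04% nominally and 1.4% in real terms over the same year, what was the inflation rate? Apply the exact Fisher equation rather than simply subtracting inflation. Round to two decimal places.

From (1+r_nom) = (1+r_real)(1+π), we get 1+π = (1 + 4.04%)/(1 + 1.4%) = 1.0404/1.014 ≈ 1.02604.
So π ≈ 2.6036%.

2.60%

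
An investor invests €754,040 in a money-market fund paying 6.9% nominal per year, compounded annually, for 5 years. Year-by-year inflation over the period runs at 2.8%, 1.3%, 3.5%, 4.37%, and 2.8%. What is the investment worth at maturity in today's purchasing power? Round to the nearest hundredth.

Nominal value at maturity: €754,040 × (1 + 6.9%)^5 ≈ €1,052,647.37.
Price-level factor over 5 years: 1.028 × 1.013 × 1.035 × 1.0437 × 1.028 ≈ 1.1564096522.
Dividing the nominal maturity value by the price-level factor gives the value in today's money.

€910,272.04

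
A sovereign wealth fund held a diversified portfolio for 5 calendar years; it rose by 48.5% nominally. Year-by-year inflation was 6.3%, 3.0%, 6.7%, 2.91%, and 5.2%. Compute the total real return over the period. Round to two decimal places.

Cumulative inflation factor: 1.063 × 1.030 × 1.067 × 1.0291 × 1.052 ≈ 1.26476.
Nominal growth factor: 1.48500. Real growth factor = 1.48500 / 1.26476 ≈ 1.17414.
Total real return ≈ 17.4136%.

17.41%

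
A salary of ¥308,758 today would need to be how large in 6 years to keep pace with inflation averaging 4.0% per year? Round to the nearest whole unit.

Cumulative price-level factor: (1+4.0%)^6 ≈ 1.2653190185.
The nominal amount required is ¥308,758 scaled up by that factor.

¥390,677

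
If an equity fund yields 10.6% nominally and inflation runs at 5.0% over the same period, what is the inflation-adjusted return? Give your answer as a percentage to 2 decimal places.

5.33%

Real return via the Fisher equation: (1 + 10.6%)/(1 + 5.0%) − 1 = 1.106/1.050 − 1 ≈ 0.05333.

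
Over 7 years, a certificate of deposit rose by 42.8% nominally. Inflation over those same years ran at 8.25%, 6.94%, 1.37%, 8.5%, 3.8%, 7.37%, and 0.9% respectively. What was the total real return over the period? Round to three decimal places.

-0.265%

Cumulative inflation factor: 1.0825 × 1.0694 × 1.0137 × 1.085 × 1.038 × 1.0737 × 1.009 ≈ 1.43179.
Nominal growth factor: 1.42800. Real growth factor = 1.42800 / 1.43179 ≈ 0.99735.
Total real return ≈ -0.2646%.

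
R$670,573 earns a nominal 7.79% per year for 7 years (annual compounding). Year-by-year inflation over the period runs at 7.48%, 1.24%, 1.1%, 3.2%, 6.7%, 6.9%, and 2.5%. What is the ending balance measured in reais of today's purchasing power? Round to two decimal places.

R$854,119.68

Nominal value at maturity: R$670,573 × (1 + 7.79%)^7 ≈ R$1,133,692.74.
Price-level factor over 7 years: 1.0748 × 1.0124 × 1.011 × 1.032 × 1.067 × 1.069 × 1.025 ≈ 1.3273230525.
Dividing the nominal maturity value by the price-level factor gives the value in today's money.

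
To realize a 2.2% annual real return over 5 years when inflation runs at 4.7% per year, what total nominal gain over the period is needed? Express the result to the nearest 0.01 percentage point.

Required annual nominal rate: (1+2.2%)(1+4.7%) − 1 = 7.0034%.
Cumulative over 5 years: (1 + 0.070034)^5 − 1 ≈ 0.40277.

40.28%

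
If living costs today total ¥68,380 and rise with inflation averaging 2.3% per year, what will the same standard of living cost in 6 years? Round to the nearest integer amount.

Cumulative price-level factor: (1+2.3%)^6 ≈ 1.1461825764.
Multiplying ¥68,380 by the price-level factor gives the future nominal sum.

¥78,376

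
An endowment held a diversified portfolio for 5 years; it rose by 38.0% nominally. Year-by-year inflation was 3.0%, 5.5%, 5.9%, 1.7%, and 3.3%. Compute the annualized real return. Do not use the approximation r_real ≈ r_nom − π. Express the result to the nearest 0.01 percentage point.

Cumulative inflation factor: 1.030 × 1.055 × 1.059 × 1.017 × 1.033 ≈ 1.20895.
Nominal growth factor: 1.38000. Real growth factor = 1.38000 / 1.20895 ≈ 1.14149.
Annualized: 1.14149^(1/5) − 1 ≈ 0.02682.

2.68%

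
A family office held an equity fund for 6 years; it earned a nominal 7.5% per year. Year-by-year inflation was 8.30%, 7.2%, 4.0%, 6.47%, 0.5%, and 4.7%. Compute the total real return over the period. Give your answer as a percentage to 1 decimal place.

Cumulative inflation factor: 1.0830 × 1.072 × 1.040 × 1.0647 × 1.005 × 1.047 ≈ 1.35268.
Nominal growth factor: 1.54330. Real growth factor = 1.54330 / 1.35268 ≈ 1.14092.
Total real return ≈ 14.0917%.

14.1%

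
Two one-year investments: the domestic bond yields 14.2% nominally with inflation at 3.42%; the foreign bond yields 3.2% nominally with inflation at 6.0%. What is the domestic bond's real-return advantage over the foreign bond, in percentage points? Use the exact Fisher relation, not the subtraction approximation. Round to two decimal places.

13.07

The domestic bond real return: 1.142/1.0342 − 1 = 10.424%.
The foreign bond real return: 1.032/1.060 − 1 = -2.642%.
Difference: 10.424 − (-2.642) = 13.066 pp.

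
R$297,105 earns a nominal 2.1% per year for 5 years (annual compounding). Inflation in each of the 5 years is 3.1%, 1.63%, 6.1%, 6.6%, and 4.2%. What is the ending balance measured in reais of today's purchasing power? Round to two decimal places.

R$266,942.53

Nominal value at maturity: R$297,105 × (1 + 2.1%)^5 ≈ R$329,639.06.
Price-level factor over 5 years: 1.031 × 1.0163 × 1.061 × 1.066 × 1.042 ≈ 1.2348690288.
The maturity value deflated by that factor is the answer in today's purchasing power.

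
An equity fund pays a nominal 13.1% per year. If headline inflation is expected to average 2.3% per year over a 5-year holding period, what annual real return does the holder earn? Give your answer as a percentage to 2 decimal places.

10.56%

With constant rates the annual real return is the same each year: (1+13.1%)/(1+2.3%) − 1 = 0.10557.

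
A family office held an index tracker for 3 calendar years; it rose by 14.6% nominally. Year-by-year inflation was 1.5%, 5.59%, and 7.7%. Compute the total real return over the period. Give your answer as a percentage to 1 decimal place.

-0.7%

Cumulative inflation factor: 1.015 × 1.0559 × 1.077 ≈ 1.15426.
Nominal growth factor: 1.14600. Real growth factor = 1.14600 / 1.15426 ≈ 0.99284.
Total real return ≈ -0.7158%.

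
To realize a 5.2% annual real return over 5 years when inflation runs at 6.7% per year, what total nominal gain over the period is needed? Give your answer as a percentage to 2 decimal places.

Required annual nominal rate: (1+5.2%)(1+6.7%) − 1 = 12.2484%.
Cumulative over 5 years: (1 + 0.122484)^5 − 1 ≈ 0.78197.

78.20%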